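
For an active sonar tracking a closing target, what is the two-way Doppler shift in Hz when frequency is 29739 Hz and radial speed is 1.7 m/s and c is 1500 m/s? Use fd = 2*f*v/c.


67.41 Hz


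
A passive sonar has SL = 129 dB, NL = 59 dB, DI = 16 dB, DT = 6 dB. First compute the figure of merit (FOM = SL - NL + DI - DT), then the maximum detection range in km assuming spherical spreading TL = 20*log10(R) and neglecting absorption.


Step 1: FOM = SL - NL + DI - DT = 129 - 59 + 16 - 6 = 80 dB
Step 2: at max range FOM = TL = 20*log10(R), so R = 10^(80/20) = 10000.0 m = 10.0 km

10.0 km


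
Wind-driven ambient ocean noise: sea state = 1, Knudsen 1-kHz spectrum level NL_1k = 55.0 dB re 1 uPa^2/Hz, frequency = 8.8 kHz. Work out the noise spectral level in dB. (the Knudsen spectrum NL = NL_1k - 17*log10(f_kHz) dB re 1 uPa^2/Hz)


NL = NL_1k - 17*log10(f_kHz) = 55.0 - 17*log10(8.8) = 55.0 - (16.06) = 38.94

38.94 dB


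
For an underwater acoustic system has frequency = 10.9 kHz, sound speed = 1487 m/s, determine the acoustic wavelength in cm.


lambda = c/f = 1487 / 10900 = 0.1364 m = 13.64 cm

13.64 cm


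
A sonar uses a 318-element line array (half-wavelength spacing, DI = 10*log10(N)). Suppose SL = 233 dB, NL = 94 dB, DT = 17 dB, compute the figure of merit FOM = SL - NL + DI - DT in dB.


147.02 dB


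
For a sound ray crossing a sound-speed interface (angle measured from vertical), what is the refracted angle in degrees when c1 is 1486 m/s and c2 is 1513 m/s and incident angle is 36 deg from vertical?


sin(theta2) = (c2/c1)*sin(theta1) = (1513/1486)*sin(36 deg) = 0.59847
theta2 = arcsin(0.59847) = 36.76

36.76 deg


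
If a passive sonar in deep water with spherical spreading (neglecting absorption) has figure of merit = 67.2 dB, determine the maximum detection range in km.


At max range FOM = TL, so 20*log10(R) = 67.2
R = 10^(67.2/20) = 2290.87 m = 2.29 km

2.29 km


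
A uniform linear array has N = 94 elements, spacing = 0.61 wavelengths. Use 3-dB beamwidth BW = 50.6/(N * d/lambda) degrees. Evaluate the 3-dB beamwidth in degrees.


0.88 deg


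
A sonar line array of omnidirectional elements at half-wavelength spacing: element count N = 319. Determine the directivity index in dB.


DI = 10*log10(319) = 25.04

25.04 dB


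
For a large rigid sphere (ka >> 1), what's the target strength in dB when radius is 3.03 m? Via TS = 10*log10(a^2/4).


TS = 10*log10(3.03^2 / 4) = 10*log10(2.295225) = 3.61

3.61 dB


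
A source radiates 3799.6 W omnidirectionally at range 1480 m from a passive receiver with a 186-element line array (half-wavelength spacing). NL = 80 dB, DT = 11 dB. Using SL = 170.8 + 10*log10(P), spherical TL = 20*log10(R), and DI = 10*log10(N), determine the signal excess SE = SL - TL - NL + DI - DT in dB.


Step 1: SL = 170.8 + 10*log10(3799.6) = 206.6 dB
Step 2: TL = 20*log10(1480) = 63.41 dB
Step 3: DI = 10*log10(186) = 22.7 dB
Step 4: SE = SL - TL - NL + DI - DT = 206.6 - 63.41 - 80 + 22.7 - 11 = 74.89

74.89 dB


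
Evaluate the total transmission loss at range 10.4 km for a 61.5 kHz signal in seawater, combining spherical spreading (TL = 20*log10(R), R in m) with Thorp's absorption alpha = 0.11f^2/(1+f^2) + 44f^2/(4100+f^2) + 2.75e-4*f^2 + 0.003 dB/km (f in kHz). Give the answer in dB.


311.91 dB


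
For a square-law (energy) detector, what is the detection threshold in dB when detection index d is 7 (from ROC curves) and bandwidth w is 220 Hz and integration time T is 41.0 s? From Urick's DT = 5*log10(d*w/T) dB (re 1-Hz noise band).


7.87 dB


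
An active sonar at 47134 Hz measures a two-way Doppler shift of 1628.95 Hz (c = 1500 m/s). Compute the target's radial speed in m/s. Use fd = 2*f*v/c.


25.92 m/s


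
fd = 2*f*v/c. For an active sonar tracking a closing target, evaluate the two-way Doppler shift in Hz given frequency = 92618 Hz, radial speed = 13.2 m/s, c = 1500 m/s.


fd = 2*f*v/c = 2 * 92618 * 13.2 / 1500 = 1630.08

1630.08 Hz


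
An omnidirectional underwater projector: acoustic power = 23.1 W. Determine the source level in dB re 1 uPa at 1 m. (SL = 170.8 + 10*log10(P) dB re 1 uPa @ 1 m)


184.44 dB


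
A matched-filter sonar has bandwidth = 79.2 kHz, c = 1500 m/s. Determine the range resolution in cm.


0.95 cm


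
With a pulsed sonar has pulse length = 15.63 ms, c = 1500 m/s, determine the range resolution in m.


11.7225 m


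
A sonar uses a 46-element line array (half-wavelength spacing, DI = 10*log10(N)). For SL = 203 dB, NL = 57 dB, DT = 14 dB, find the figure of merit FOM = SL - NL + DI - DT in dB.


Step 1: DI = 10*log10(46) = 16.63 dB
Step 2: FOM = SL - NL + DI - DT = 203 - 57 + 16.63 - 14 = 148.63

148.63 dB


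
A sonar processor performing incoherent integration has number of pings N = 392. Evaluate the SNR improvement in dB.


Gain = 5*log10(392) = 12.97

12.97 dB


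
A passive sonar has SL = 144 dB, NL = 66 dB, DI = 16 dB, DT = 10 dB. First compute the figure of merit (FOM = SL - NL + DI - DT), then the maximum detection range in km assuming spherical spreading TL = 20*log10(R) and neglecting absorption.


Step 1: FOM = SL - NL + DI - DT = 144 - 66 + 16 - 10 = 84 dB
Step 2: at max range FOM = TL = 20*log10(R), so R = 10^(84/20) = 15848.93 m = 15.85 km

15.85 km


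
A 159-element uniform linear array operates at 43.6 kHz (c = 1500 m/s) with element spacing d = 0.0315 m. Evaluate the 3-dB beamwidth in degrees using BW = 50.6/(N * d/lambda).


0.35 deg


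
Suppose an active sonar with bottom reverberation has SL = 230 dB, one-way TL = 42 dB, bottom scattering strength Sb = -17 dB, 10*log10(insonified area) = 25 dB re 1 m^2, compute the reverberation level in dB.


RL = SL - 2*TL + Sb + 10*log10(A) = 230 - 2*42 + (-17) + 25 = 154

154 dB


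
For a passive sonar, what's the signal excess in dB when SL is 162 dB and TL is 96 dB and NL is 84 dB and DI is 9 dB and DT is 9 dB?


SE = SL - TL - NL + DI - DT = 162 - 96 - 84 + 9 - 9 = -18

-18 dB


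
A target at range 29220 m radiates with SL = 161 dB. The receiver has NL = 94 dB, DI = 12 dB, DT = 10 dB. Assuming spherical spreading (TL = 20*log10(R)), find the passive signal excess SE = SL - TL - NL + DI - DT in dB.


Step 1: TL = 20*log10(29220) = 89.31 dB
Step 2: SE = 161 - 89.31 - 94 + 12 - 10 = -20.31

-20.31 dB


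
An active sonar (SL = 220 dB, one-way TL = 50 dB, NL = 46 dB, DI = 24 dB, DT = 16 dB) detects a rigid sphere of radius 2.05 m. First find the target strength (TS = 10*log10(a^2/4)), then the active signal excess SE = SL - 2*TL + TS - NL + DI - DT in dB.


Step 1: TS = 10*log10(2.05^2/4) = 0.21 dB
Step 2: SE = SL - 2*TL + TS - NL + DI - DT = 220 - 2*50 + (0.21) - 46 + 24 - 16 = 82.21

82.21 dB


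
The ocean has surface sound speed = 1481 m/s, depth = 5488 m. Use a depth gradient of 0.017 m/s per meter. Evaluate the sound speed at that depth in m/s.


c = 1481 + 0.017 * 5488 = 1574.296

1574.296 m/s


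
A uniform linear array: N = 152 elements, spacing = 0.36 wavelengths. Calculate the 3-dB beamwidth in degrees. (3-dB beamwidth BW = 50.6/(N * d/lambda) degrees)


0.92 deg


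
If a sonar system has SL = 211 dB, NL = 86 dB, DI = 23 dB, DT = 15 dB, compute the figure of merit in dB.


FOM = SL - NL + DI - DT = 211 - 86 + 23 - 15 = 133

133 dB


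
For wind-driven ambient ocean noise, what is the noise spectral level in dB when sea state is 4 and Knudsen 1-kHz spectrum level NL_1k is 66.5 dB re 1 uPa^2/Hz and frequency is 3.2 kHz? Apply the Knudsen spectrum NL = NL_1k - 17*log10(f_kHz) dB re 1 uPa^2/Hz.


57.91 dB


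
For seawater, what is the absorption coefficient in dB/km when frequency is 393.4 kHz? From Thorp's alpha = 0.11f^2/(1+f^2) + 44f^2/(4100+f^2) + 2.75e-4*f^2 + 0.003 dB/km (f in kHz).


85.537 dB/km


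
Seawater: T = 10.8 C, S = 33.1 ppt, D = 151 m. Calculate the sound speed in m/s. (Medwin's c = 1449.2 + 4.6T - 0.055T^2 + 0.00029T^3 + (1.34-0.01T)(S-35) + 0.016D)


c = 1449.2 + 4.6*10.8 - 0.055*10.8^2 + 0.00029*10.8^3 + (1.34 - 0.01*10.8)*(33.1 - 35) + 0.016*151 = 1492.91

1492.91 m/s


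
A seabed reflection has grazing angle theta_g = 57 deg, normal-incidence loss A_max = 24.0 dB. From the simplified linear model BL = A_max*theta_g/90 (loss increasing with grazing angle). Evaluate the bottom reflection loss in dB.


BL = A_max * theta_g / 90 = 24.0 * 57 / 90 = 15.2

15.2 dB


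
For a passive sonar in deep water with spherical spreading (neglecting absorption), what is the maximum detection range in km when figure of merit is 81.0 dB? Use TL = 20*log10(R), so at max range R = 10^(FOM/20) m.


At max range FOM = TL, so 20*log10(R) = 81.0
R = 10^(81.0/20) = 11220.18 m = 11.22 km

11.22 km


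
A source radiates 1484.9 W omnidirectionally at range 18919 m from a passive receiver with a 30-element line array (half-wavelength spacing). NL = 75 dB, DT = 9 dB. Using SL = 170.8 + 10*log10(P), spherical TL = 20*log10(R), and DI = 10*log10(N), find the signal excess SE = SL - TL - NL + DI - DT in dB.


Step 1: SL = 170.8 + 10*log10(1484.9) = 202.52 dB
Step 2: TL = 20*log10(18919) = 85.54 dB
Step 3: DI = 10*log10(30) = 14.77 dB
Step 4: SE = SL - TL - NL + DI - DT = 202.52 - 85.54 - 75 + 14.77 - 9 = 47.75

47.75 dB


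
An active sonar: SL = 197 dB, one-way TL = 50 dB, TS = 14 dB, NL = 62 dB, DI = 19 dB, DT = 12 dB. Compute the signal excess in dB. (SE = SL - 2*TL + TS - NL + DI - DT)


56 dB


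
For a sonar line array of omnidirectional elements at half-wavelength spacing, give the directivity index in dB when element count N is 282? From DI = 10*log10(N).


DI = 10*log10(282) = 24.5

24.5 dB


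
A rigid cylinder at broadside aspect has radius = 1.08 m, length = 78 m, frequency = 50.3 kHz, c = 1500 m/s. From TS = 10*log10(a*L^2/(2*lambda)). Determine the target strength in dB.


lambda = 1500/50300 = 0.02982 m
TS = 10*log10(1.08*78^2/(2*0.02982)) = 50.42

50.42 dB


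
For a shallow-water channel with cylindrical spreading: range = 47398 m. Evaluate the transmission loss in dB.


46.76 dB


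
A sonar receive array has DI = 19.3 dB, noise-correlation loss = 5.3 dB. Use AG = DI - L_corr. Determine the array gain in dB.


14.0 dB


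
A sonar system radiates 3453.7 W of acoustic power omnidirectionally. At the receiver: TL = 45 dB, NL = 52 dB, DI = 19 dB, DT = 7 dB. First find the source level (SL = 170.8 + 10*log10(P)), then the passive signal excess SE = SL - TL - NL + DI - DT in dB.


Step 1: SL = 170.8 + 10*log10(3453.7) = 206.18 dB
Step 2: SE = SL - TL - NL + DI - DT = 206.18 - 45 - 52 + 19 - 7 = 121.18

121.18 dB


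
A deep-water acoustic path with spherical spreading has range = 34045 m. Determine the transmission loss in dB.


TL = 20*log10(34045) = 90.64

90.64 dB


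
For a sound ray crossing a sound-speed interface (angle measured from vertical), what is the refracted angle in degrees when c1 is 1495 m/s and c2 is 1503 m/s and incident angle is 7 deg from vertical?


7.04 deg


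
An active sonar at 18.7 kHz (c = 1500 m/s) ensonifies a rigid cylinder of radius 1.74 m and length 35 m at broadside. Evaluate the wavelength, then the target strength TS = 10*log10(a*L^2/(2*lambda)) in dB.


Step 1: lambda = c/f = 1500/18700 = 0.08021 m
Step 2: TS = 10*log10(a*L^2/(2*lambda)) = 10*log10(1.74*35^2/(2*0.08021)) = 41.23

41.23 dB


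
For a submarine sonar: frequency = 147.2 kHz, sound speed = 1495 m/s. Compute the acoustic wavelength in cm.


1.02 cm


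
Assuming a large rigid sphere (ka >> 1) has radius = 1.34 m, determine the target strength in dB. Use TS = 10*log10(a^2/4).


-3.48 dB


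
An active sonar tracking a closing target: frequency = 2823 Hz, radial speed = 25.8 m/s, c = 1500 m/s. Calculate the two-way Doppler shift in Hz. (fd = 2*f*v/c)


fd = 2*f*v/c = 2 * 2823 * 25.8 / 1500 = 97.11

97.11 Hz


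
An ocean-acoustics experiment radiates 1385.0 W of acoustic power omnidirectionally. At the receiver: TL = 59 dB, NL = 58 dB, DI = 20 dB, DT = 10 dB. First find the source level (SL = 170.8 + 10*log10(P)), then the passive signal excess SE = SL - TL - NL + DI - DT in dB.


Step 1: SL = 170.8 + 10*log10(1385.0) = 202.21 dB
Step 2: SE = SL - TL - NL + DI - DT = 202.21 - 59 - 58 + 20 - 10 = 95.21

95.21 dB


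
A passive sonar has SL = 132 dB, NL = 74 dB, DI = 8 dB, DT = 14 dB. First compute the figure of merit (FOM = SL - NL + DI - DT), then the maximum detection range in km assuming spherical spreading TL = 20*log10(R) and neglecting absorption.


Step 1: FOM = SL - NL + DI - DT = 132 - 74 + 8 - 14 = 52 dB
Step 2: at max range FOM = TL = 20*log10(R), so R = 10^(52/20) = 398.11 m = 0.4 km

0.4 km


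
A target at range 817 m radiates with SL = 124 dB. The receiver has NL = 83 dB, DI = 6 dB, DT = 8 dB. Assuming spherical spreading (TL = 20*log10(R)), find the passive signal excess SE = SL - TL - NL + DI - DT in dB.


Step 1: TL = 20*log10(817) = 58.24 dB
Step 2: SE = 124 - 58.24 - 83 + 6 - 8 = -19.24

-19.24 dB


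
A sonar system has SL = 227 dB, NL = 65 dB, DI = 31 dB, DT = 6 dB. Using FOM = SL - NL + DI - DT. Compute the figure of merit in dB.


187 dB


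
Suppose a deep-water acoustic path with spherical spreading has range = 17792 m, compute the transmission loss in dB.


TL = 20*log10(17792) = 85.0

85.0 dB


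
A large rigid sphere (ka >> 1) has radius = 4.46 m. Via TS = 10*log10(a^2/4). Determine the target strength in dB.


TS = 10*log10(4.46^2 / 4) = 10*log10(4.9729) = 6.97

6.97 dB


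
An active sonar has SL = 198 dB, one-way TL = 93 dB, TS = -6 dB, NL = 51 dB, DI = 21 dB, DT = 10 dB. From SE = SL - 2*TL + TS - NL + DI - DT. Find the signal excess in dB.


-34 dB


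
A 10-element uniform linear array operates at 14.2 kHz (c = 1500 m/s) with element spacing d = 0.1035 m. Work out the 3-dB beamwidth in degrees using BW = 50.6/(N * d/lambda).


Step 1: lambda = 1500/14200 = 0.10563 m
Step 2: d/lambda = 0.1035/0.10563 = 0.9798
Step 3: BW = 50.6/(N * d/lambda) = 50.6/(10 * 0.9798) = 5.16

5.16 deg


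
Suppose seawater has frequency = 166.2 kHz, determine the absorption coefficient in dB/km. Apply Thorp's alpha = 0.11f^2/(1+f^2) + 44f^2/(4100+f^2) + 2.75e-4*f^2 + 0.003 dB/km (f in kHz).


f^2 = 27622.44
alpha = 0.11*27622.44/(1+27622.44) + 44*27622.44/(4100+27622.44) + 2.75e-4*27622.44 + 0.003 = 46.022

46.022 dB/km


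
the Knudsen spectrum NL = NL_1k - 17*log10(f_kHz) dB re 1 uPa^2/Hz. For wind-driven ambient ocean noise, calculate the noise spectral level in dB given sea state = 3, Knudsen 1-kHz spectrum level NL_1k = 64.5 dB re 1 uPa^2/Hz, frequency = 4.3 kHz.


NL = NL_1k - 17*log10(f_kHz) = 64.5 - 17*log10(4.3) = 64.5 - (10.77) = 53.73

53.73 dB


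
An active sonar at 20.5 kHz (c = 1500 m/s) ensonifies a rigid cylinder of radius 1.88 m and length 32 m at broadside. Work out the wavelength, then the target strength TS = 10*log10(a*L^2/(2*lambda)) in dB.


Step 1: lambda = c/f = 1500/20500 = 0.07317 m
Step 2: TS = 10*log10(a*L^2/(2*lambda)) = 10*log10(1.88*32^2/(2*0.07317)) = 41.19

41.19 dB


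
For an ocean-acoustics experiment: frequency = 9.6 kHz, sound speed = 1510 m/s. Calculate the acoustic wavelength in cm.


lambda = c/f = 1510 / 9600 = 0.1573 m = 15.73 cm

15.73 cm


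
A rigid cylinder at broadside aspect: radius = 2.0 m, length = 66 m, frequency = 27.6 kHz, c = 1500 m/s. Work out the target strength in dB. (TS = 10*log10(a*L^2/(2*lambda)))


lambda = 1500/27600 = 0.05435 m
TS = 10*log10(2.0*66^2/(2*0.05435)) = 49.04

49.04 dB


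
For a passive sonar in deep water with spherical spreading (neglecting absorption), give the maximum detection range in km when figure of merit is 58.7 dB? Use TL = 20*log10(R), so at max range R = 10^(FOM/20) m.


0.86 km


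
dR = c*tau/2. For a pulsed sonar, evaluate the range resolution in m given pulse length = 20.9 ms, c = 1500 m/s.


dR = c*tau/2 = 1500 * 20.9e-3 / 2 = 15.675

15.675 m


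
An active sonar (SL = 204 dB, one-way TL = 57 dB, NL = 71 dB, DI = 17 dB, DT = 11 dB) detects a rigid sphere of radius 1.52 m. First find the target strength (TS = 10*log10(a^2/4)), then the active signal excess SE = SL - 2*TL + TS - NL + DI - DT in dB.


Step 1: TS = 10*log10(1.52^2/4) = -2.38 dB
Step 2: SE = SL - 2*TL + TS - NL + DI - DT = 204 - 2*57 + (-2.38) - 71 + 17 - 11 = 22.62

22.62 dB


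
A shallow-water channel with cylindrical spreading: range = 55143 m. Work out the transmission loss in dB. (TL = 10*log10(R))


TL = 10*log10(55143) = 47.41

47.41 dB


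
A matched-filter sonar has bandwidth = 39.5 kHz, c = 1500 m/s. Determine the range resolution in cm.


1.9 cm


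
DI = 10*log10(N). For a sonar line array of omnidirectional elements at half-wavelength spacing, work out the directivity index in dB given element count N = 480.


DI = 10*log10(480) = 26.81

26.81 dB


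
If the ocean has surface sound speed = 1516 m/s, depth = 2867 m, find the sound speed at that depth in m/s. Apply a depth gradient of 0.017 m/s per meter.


c = 1516 + 0.017 * 2867 = 1564.739

1564.739 m/s


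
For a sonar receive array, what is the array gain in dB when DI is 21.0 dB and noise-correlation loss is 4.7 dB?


AG = DI - L_corr = 21.0 - 4.7 = 16.3

16.3 dB


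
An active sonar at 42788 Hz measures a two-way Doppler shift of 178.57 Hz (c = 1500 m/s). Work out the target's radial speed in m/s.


3.13 m/s


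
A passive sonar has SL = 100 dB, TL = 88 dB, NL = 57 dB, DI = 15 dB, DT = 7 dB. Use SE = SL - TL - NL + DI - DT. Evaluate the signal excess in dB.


SE = SL - TL - NL + DI - DT = 100 - 88 - 57 + 15 - 7 = -37

-37 dB


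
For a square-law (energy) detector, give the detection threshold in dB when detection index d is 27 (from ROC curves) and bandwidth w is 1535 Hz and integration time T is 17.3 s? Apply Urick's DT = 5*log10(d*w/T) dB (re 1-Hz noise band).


DT = 5*log10(d*w/T) = 5*log10(27 * 1535 / 17.3) = 5*log10(2395.66) = 16.9

16.9 dB


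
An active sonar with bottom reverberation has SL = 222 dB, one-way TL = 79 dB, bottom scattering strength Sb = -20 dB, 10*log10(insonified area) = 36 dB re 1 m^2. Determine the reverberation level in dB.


RL = SL - 2*TL + Sb + 10*log10(A) = 222 - 2*79 + (-20) + 36 = 80

80 dB


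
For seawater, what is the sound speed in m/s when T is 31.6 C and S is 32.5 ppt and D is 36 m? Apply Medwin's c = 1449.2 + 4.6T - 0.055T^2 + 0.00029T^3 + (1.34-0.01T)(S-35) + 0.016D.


c = 1449.2 + 4.6*31.6 - 0.055*31.6^2 + 0.00029*31.6^3 + (1.34 - 0.01*31.6)*(32.5 - 35) + 0.016*36 = 1546.81

1546.81 m/s


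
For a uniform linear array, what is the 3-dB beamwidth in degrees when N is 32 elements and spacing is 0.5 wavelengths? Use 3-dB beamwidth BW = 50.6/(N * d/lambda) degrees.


BW = 50.6 / (32 * 0.5) = 50.6 / 16.0 = 3.16

3.16 deg


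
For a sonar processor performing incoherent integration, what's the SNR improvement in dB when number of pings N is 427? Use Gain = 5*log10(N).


13.15 dB


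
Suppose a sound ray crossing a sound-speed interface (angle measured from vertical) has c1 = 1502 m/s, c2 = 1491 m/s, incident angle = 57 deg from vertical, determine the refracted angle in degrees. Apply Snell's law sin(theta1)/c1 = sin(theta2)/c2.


sin(theta2) = (c2/c1)*sin(theta1) = (1491/1502)*sin(57 deg) = 0.83253
theta2 = arcsin(0.83253) = 56.36

56.36 deg


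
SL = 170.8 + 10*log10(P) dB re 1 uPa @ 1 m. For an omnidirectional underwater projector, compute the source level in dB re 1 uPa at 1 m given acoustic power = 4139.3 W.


SL = 170.8 + 10*log10(4139.3) = 170.8 + 36.17 = 206.97

206.97 dB


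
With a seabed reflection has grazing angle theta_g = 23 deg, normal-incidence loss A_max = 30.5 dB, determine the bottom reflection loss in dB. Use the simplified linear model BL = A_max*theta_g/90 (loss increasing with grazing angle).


BL = A_max * theta_g / 90 = 30.5 * 23 / 90 = 7.79

7.79 dB


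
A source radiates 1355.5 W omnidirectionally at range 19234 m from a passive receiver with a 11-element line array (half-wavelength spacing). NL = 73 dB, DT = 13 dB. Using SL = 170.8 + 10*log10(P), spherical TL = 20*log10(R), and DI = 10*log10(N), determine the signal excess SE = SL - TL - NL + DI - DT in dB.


40.85 dB


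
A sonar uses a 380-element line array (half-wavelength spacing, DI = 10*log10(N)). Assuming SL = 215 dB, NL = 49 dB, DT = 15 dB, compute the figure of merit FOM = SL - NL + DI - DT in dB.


Step 1: DI = 10*log10(380) = 25.8 dB
Step 2: FOM = SL - NL + DI - DT = 215 - 49 + 25.8 - 15 = 176.8

176.8 dB


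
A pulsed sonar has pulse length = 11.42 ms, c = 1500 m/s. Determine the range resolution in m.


8.565 m


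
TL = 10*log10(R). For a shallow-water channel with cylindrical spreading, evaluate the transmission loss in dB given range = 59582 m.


47.75 dB


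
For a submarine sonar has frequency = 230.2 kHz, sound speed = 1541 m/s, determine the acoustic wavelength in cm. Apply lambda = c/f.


lambda = c/f = 1541 / 230200 = 0.0067 m = 0.67 cm

0.67 cm


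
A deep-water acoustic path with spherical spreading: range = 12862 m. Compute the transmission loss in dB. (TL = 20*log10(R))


TL = 20*log10(12862) = 82.19

82.19 dB


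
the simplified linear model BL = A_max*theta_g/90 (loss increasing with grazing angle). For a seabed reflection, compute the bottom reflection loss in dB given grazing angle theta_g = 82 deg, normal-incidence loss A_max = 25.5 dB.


23.23 dB


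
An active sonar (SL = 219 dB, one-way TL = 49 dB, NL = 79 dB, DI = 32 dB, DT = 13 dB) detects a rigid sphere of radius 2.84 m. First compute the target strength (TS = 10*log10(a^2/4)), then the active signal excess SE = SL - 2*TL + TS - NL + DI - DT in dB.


Step 1: TS = 10*log10(2.84^2/4) = 3.05 dB
Step 2: SE = SL - 2*TL + TS - NL + DI - DT = 219 - 2*49 + (3.05) - 79 + 32 - 13 = 64.05

64.05 dB


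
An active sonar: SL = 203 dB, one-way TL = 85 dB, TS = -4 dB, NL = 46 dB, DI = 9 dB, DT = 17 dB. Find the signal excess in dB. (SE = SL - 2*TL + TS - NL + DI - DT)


SE = SL - 2*TL + TS - NL + DI - DT = 203 - 2*85 + (-4) - 46 + 9 - 17 = -25

-25 dB


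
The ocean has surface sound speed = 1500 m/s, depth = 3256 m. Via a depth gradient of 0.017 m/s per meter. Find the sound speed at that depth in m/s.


1555.352 m/s


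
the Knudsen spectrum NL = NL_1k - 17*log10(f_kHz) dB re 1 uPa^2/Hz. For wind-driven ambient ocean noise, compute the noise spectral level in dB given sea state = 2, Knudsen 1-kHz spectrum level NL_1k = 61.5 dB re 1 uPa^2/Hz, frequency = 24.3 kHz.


NL = NL_1k - 17*log10(f_kHz) = 61.5 - 17*log10(24.3) = 61.5 - (23.56) = 37.94

37.94 dB


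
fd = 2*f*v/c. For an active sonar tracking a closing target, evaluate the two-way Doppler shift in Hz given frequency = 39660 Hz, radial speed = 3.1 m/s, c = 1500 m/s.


163.93 Hz


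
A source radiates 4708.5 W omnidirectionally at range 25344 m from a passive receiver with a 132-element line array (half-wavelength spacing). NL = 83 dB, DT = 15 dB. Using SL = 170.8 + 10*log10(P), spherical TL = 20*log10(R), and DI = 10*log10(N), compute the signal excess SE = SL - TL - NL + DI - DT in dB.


Step 1: SL = 170.8 + 10*log10(4708.5) = 207.53 dB
Step 2: TL = 20*log10(25344) = 88.08 dB
Step 3: DI = 10*log10(132) = 21.21 dB
Step 4: SE = SL - TL - NL + DI - DT = 207.53 - 88.08 - 83 + 21.21 - 15 = 42.66

42.66 dB


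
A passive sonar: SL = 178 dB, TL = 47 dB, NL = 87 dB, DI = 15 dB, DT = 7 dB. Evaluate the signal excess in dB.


SE = SL - TL - NL + DI - DT = 178 - 47 - 87 + 15 - 7 = 52

52 dB


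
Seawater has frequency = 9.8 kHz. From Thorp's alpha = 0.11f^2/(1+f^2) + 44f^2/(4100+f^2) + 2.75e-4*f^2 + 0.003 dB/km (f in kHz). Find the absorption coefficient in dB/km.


f^2 = 96.04
alpha = 0.11*96.04/(1+96.04) + 44*96.04/(4100+96.04) + 2.75e-4*96.04 + 0.003 = 1.145

1.145 dB/km


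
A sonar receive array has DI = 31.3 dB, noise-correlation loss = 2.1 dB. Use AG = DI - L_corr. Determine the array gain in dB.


29.2 dB


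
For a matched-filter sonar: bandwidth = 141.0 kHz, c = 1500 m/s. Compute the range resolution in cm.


dR = c/(2*BW) = 1500 / (2 * 141.0e3) = 0.0053 m = 0.53 cm

0.53 cm


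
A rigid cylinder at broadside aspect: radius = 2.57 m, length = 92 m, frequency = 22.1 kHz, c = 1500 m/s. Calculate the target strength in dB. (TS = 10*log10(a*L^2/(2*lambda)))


52.05 dB


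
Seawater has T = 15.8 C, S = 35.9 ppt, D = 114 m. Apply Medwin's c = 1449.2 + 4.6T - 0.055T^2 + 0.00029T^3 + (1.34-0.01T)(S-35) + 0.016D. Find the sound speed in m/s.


1512.18 m/s


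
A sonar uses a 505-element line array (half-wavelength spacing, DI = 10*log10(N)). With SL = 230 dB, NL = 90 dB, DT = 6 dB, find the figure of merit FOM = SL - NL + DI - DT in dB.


Step 1: DI = 10*log10(505) = 27.03 dB
Step 2: FOM = SL - NL + DI - DT = 230 - 90 + 27.03 - 6 = 161.03

161.03 dB


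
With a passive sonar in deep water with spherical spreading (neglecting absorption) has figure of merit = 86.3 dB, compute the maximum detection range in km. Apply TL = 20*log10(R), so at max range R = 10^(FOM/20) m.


At max range FOM = TL, so 20*log10(R) = 86.3
R = 10^(86.3/20) = 20653.8 m = 20.65 km

20.65 km


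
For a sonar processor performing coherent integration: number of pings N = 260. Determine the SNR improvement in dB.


Gain = 10*log10(260) = 24.15

24.15 dB


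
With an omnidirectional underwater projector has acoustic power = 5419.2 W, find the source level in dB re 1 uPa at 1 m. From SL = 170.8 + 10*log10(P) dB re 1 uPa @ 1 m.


208.14 dB


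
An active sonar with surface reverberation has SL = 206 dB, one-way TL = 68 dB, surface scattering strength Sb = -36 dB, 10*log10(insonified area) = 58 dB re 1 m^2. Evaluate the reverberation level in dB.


RL = SL - 2*TL + Sb + 10*log10(A) = 206 - 2*68 + (-36) + 58 = 92

92 dB


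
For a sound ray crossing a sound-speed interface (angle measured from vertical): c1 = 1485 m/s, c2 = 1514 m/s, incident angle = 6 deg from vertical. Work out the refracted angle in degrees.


6.12 deg


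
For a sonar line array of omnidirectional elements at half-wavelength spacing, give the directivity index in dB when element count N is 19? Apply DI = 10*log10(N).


12.79 dB


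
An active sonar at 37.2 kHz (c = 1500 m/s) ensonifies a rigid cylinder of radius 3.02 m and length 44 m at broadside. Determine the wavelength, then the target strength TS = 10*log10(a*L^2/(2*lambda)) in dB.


Step 1: lambda = c/f = 1500/37200 = 0.04032 m
Step 2: TS = 10*log10(a*L^2/(2*lambda)) = 10*log10(3.02*44^2/(2*0.04032)) = 48.6

48.6 dB


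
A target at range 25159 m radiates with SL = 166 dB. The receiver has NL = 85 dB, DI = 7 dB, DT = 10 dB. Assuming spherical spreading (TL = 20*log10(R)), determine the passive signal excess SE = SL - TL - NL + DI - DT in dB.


Step 1: TL = 20*log10(25159) = 88.01 dB
Step 2: SE = 166 - 88.01 - 85 + 7 - 10 = -10.01

-10.01 dB


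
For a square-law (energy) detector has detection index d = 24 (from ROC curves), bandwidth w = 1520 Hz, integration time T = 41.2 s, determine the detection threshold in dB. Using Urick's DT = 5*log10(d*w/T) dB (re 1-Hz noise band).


DT = 5*log10(d*w/T) = 5*log10(24 * 1520 / 41.2) = 5*log10(885.44) = 14.74

14.74 dB


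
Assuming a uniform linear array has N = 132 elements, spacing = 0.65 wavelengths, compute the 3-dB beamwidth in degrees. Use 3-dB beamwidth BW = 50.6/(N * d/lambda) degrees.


BW = 50.6 / (132 * 0.65) = 50.6 / 85.8 = 0.59

0.59 deg


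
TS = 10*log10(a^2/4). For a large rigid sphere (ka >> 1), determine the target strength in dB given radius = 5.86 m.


TS = 10*log10(5.86^2 / 4) = 10*log10(8.5849) = 9.34

9.34 dB


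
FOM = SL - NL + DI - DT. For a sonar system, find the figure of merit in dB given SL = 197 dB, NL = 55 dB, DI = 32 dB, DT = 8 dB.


FOM = SL - NL + DI - DT = 197 - 55 + 32 - 8 = 166

166 dB


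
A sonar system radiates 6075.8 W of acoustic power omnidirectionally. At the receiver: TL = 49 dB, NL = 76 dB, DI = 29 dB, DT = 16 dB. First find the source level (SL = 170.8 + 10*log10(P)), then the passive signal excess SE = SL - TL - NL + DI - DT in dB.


Step 1: SL = 170.8 + 10*log10(6075.8) = 208.64 dB
Step 2: SE = SL - TL - NL + DI - DT = 208.64 - 49 - 76 + 29 - 16 = 96.64

96.64 dB


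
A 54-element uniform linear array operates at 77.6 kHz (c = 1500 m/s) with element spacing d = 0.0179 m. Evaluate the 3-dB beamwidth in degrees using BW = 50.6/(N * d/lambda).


1.01 deg


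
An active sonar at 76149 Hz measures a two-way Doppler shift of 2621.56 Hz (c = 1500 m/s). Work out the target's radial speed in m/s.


From fd = 2*f*v/c, v = c*fd/(2*f) = 1500 * 2621.56 / (2*76149) = 25.82

25.82 m/s


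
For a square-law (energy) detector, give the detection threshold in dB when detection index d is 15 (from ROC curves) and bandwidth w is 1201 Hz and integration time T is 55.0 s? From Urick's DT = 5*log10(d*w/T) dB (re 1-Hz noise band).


DT = 5*log10(d*w/T) = 5*log10(15 * 1201 / 55.0) = 5*log10(327.55) = 12.58

12.58 dB


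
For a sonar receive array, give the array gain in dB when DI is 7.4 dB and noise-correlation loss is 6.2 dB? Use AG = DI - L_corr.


AG = DI - L_corr = 7.4 - 6.2 = 1.2

1.2 dB


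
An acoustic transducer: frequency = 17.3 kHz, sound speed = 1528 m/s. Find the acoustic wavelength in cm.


lambda = c/f = 1528 / 17300 = 0.0883 m = 8.83 cm

8.83 cm


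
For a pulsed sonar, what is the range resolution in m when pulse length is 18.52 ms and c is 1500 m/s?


dR = c*tau/2 = 1500 * 18.52e-3 / 2 = 13.89

13.89 m


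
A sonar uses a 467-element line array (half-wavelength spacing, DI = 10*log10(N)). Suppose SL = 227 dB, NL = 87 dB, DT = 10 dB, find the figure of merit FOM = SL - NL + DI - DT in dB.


Step 1: DI = 10*log10(467) = 26.69 dB
Step 2: FOM = SL - NL + DI - DT = 227 - 87 + 26.69 - 10 = 156.69

156.69 dB


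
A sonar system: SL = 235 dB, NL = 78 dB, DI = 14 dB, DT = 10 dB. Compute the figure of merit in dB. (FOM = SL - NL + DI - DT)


FOM = SL - NL + DI - DT = 235 - 78 + 14 - 10 = 161

161 dB


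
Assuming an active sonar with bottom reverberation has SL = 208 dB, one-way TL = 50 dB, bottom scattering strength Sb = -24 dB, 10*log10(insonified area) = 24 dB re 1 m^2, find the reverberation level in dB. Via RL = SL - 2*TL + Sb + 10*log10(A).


108 dB


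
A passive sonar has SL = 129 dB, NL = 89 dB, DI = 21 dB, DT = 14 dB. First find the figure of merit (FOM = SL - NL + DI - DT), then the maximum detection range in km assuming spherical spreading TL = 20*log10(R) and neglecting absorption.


Step 1: FOM = SL - NL + DI - DT = 129 - 89 + 21 - 14 = 47 dB
Step 2: at max range FOM = TL = 20*log10(R), so R = 10^(47/20) = 223.87 m = 0.22 km

0.22 km


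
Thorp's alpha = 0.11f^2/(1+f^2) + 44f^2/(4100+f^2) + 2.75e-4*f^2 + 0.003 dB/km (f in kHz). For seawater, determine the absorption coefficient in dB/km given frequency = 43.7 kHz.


f^2 = 1909.69
alpha = 0.11*1909.69/(1+1909.69) + 44*1909.69/(4100+1909.69) + 2.75e-4*1909.69 + 0.003 = 14.62

14.62 dB/km


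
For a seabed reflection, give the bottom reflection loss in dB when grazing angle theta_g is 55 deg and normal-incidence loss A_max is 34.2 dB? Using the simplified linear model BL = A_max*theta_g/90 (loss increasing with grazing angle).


20.9 dB


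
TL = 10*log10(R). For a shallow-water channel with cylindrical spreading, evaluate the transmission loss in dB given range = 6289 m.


TL = 10*log10(6289) = 37.99

37.99 dB


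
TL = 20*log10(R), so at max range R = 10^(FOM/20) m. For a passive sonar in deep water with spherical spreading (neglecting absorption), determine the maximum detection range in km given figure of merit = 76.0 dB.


At max range FOM = TL, so 20*log10(R) = 76.0
R = 10^(76.0/20) = 6309.57 m = 6.31 km

6.31 km


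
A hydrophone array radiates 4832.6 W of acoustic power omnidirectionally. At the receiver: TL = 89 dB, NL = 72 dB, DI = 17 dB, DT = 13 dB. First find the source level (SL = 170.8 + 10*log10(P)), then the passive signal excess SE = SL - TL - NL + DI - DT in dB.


Step 1: SL = 170.8 + 10*log10(4832.6) = 207.64 dB
Step 2: SE = SL - TL - NL + DI - DT = 207.64 - 89 - 72 + 17 - 13 = 50.64

50.64 dB


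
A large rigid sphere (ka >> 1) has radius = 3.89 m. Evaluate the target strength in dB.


5.78 dB


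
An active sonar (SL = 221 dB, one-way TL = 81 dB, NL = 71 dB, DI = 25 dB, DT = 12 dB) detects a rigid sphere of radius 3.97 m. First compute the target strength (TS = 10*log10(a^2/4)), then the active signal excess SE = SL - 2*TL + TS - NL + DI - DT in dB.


Step 1: TS = 10*log10(3.97^2/4) = 5.96 dB
Step 2: SE = SL - 2*TL + TS - NL + DI - DT = 221 - 2*81 + (5.96) - 71 + 25 - 12 = 6.96

6.96 dB


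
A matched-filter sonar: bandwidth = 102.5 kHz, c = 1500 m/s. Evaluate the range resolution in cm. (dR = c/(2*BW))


dR = c/(2*BW) = 1500 / (2 * 102.5e3) = 0.0073 m = 0.73 cm

0.73 cm


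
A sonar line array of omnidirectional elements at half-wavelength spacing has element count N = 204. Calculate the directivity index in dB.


DI = 10*log10(204) = 23.1

23.1 dB


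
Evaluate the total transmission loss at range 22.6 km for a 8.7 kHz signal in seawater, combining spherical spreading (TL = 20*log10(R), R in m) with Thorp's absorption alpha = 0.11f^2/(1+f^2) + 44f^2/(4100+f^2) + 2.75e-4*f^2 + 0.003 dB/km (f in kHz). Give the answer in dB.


108.1 dB


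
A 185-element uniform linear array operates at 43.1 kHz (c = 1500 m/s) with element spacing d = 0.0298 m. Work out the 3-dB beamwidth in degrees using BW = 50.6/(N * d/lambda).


0.32 deg


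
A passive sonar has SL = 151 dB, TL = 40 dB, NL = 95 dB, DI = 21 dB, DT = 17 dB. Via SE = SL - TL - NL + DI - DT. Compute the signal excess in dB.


SE = SL - TL - NL + DI - DT = 151 - 40 - 95 + 21 - 17 = 20

20 dB


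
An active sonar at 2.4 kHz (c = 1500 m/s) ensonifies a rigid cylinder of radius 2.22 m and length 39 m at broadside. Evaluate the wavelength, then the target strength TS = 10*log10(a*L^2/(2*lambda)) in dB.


Step 1: lambda = c/f = 1500/2400 = 0.625 m
Step 2: TS = 10*log10(a*L^2/(2*lambda)) = 10*log10(2.22*39^2/(2*0.625)) = 34.32

34.32 dB


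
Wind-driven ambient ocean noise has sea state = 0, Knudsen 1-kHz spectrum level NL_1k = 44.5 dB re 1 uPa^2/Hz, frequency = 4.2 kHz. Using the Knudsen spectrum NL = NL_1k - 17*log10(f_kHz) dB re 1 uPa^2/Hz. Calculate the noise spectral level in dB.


33.9 dB


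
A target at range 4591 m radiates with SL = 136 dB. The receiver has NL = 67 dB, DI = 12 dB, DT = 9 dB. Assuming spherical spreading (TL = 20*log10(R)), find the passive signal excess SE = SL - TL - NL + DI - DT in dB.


-1.24 dB


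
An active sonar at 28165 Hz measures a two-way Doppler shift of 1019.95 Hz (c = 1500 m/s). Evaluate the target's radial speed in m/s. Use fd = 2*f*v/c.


27.16 m/s


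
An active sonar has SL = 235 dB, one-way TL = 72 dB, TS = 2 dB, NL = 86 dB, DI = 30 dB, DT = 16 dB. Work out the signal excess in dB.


SE = SL - 2*TL + TS - NL + DI - DT = 235 - 2*72 + (2) - 86 + 30 - 16 = 21

21 dB


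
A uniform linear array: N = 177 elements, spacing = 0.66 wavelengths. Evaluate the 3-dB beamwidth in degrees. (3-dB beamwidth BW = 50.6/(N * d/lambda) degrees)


BW = 50.6 / (177 * 0.66) = 50.6 / 116.82 = 0.43

0.43 deg


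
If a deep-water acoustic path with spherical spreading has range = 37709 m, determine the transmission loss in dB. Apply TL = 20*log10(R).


TL = 20*log10(37709) = 91.53

91.53 dB


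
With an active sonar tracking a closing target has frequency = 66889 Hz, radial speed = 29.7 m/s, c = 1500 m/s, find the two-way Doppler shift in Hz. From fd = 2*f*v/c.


fd = 2*f*v/c = 2 * 66889 * 29.7 / 1500 = 2648.8

2648.8 Hz


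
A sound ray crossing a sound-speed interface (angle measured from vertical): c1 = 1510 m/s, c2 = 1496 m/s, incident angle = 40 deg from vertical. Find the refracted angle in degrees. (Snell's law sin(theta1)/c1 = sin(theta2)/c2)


39.56 deg


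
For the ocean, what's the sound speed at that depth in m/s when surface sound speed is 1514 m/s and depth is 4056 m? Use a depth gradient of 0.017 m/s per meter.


c = 1514 + 0.017 * 4056 = 1582.952

1582.952 m/s


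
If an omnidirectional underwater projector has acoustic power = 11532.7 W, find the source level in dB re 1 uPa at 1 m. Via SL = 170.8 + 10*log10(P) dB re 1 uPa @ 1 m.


SL = 170.8 + 10*log10(11532.7) = 170.8 + 40.62 = 211.42

211.42 dB


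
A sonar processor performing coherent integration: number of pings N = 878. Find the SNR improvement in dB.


Gain = 10*log10(878) = 29.43

29.43 dB


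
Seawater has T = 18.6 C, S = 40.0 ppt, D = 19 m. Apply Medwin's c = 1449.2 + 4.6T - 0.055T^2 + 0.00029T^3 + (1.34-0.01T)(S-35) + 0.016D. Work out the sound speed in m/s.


c = 1449.2 + 4.6*18.6 - 0.055*18.6^2 + 0.00029*18.6^3 + (1.34 - 0.01*18.6)*(40.0 - 35) + 0.016*19 = 1523.67

1523.67 m/s


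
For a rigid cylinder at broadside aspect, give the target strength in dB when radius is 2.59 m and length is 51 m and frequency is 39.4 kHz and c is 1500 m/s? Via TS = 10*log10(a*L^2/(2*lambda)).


lambda = 1500/39400 = 0.03807 m
TS = 10*log10(2.59*51^2/(2*0.03807)) = 49.47

49.47 dB


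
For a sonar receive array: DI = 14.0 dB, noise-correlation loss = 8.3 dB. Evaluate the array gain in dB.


AG = DI - L_corr = 14.0 - 8.3 = 5.7

5.7 dB


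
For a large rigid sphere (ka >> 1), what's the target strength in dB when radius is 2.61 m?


TS = 10*log10(2.61^2 / 4) = 10*log10(1.703025) = 2.31

2.31 dB


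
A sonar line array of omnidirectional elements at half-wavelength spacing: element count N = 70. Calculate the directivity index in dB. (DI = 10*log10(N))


DI = 10*log10(70) = 18.45

18.45 dB


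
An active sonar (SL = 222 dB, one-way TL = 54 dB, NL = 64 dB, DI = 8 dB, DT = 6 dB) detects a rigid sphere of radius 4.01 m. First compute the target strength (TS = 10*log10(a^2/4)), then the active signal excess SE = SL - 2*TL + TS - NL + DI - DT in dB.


Step 1: TS = 10*log10(4.01^2/4) = 6.04 dB
Step 2: SE = SL - 2*TL + TS - NL + DI - DT = 222 - 2*54 + (6.04) - 64 + 8 - 6 = 58.04

58.04 dB


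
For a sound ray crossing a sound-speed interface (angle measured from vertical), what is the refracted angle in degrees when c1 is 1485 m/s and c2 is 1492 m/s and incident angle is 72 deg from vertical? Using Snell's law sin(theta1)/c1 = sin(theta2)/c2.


sin(theta2) = (c2/c1)*sin(theta1) = (1492/1485)*sin(72 deg) = 0.95554
theta2 = arcsin(0.95554) = 72.85

72.85 deg


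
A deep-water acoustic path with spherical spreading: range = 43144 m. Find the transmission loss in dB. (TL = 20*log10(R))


92.7 dB


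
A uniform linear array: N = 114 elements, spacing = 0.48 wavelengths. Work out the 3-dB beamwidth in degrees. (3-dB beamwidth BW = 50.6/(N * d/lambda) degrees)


BW = 50.6 / (114 * 0.48) = 50.6 / 54.72 = 0.92

0.92 deg


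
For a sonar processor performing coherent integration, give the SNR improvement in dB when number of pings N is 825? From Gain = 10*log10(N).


Gain = 10*log10(825) = 29.16

29.16 dB


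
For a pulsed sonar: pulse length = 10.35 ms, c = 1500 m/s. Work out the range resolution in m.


dR = c*tau/2 = 1500 * 10.35e-3 / 2 = 7.7625

7.7625 m


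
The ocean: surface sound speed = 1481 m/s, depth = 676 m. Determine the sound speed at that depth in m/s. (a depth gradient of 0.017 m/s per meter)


c = 1481 + 0.017 * 676 = 1492.492

1492.492 m/s


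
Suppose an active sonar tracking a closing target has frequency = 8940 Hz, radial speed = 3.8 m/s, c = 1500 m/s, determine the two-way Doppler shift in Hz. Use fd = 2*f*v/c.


fd = 2*f*v/c = 2 * 8940 * 3.8 / 1500 = 45.3

45.3 Hz
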